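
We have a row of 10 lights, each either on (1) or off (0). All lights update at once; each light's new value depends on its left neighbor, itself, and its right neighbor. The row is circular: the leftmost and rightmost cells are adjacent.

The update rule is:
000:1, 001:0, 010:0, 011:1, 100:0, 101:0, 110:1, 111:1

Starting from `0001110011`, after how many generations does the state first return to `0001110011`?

generation 1: 0101110011
generation 2: 0001110011

2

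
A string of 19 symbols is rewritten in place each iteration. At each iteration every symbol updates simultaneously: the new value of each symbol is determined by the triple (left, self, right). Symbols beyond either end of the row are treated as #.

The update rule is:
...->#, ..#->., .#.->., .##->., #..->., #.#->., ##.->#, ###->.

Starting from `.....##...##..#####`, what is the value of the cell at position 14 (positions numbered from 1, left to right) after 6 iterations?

#

.###..#.#..#.......
...#.........#####.
.#...#######.....#.
...#.......#.###...
.#...#####.....#.#.
...#.....#.###.....
position 14 holds #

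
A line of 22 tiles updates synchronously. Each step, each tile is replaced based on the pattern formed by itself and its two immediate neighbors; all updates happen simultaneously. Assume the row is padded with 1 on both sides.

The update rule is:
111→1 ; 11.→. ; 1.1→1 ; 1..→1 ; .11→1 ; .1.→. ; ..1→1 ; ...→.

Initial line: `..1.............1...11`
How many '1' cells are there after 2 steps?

step 1: 11.1...........1.1.111
step 2: 1.1.1.........1.1.1111
count of 1: 9

9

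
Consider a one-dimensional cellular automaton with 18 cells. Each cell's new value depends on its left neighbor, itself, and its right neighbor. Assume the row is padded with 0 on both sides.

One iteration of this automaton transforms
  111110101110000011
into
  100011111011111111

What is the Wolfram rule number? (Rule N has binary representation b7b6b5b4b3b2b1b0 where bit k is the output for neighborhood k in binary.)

127

position 1: 111 → 0  (bit 7 = 0)
position 4: 110 → 1  (bit 6 = 1)
position 5: 101 → 1  (bit 5 = 1)
position 11: 100 → 1  (bit 4 = 1)
position 0: 011 → 1  (bit 3 = 1)
position 6: 010 → 1  (bit 2 = 1)
position 15: 001 → 1  (bit 1 = 1)
position 12: 000 → 1  (bit 0 = 1)
bits b7..b0 = 01111111 = 127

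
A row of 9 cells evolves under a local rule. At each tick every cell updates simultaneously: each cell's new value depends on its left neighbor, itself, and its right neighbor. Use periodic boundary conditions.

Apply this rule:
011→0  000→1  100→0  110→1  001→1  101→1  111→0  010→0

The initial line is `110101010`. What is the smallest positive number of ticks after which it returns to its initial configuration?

9

tick 1: 011010101
tick 2: 101101010
tick 3: 010110101
tick 4: 101011010
tick 5: 010101101
tick 6: 101010110
tick 7: 010101011
tick 8: 101010101
tick 9: 110101010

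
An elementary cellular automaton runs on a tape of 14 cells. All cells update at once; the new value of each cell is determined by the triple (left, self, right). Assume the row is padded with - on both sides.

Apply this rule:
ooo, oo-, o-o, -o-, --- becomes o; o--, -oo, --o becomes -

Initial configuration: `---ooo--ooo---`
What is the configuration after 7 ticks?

oo--oo---oo-oo
-o---o-o--oo-o
-o-o-ooo---ooo
-oooo-oo-o--oo
--oooo-ooo---o
o--oooo-oo-o-o
o---oooo-ooooo

o---oooo-ooooo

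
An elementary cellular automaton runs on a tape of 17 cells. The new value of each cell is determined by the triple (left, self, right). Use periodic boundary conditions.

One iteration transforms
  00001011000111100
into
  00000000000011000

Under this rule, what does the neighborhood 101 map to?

At position 5 the neighborhood is 101; the next row has 0 there.

0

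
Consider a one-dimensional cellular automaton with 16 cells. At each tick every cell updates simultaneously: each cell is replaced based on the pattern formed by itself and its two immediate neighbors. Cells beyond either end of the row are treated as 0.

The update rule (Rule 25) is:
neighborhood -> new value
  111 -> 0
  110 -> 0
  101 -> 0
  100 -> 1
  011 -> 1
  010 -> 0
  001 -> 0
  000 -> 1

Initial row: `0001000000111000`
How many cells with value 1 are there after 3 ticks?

1100111110100111
1010100000010100
0000011111000011
count of 1: 7

7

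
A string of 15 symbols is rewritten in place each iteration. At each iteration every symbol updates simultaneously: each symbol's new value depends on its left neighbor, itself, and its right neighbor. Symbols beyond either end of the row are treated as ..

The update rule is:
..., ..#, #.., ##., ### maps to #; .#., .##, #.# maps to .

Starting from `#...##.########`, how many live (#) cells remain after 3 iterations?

9

.###.#..#######
#.##..##.######
...###.#..#####
count of #: 9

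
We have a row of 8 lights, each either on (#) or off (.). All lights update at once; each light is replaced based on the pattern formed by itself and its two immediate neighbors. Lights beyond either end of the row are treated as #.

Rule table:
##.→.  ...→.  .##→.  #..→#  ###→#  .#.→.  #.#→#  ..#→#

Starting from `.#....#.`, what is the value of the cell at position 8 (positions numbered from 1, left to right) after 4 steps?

#.#..#.#
.#.##.#.
#.#..#.#  (repeats step 1; period 2)
step 4: .#.##.#.
position 8 holds .

.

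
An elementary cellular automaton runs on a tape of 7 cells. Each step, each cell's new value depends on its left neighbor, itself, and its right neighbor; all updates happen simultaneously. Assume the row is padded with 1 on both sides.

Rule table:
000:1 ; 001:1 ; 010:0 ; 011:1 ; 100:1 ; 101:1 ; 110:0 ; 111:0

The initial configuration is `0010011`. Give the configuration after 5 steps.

1101110
0011001
1110111
0001100
1111011

1111011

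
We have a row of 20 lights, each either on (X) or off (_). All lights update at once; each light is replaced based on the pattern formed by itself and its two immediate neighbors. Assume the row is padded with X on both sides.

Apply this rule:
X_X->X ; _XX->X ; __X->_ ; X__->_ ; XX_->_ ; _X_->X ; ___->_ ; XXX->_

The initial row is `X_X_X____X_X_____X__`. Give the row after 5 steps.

step 1: _XXXX____XXX_____X__
step 2: XX_______X_______X__
step 3: _________X_______X__
step 4: _________X_______X__  (fixed point — unchanged through step 5)

_________X_______X__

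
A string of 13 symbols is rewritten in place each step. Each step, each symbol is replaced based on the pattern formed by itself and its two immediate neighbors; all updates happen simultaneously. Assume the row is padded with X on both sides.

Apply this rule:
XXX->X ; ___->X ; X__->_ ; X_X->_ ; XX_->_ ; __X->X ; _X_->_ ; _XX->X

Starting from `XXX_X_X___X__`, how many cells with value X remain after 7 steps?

XX______XX__X
X__XXXXXX__XX
__XXXXXX__XXX
_XXXXXX__XXXX
_XXXXX__XXXXX
_XXXX__XXXXXX
_XXX__XXXXXXX
count of X: 10

10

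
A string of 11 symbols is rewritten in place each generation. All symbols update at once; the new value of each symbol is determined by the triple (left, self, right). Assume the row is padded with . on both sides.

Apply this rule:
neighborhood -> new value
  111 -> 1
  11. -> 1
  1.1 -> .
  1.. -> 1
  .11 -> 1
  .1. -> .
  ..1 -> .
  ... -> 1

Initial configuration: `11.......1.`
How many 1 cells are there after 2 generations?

11111111..1
111111111..
count of 1: 9

9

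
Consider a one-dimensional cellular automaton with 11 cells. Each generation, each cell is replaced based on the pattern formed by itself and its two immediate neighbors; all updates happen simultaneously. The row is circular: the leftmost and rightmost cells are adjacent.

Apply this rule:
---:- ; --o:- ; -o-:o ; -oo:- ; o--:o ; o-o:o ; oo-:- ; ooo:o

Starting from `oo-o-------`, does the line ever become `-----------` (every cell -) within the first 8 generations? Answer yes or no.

--ooo------
---o-o-----
---oooo----
----oo-o---
------ooo--
-------o-o-
-------oooo
o-------oo-
generation 8 is o-------oo-, still not uniform -

no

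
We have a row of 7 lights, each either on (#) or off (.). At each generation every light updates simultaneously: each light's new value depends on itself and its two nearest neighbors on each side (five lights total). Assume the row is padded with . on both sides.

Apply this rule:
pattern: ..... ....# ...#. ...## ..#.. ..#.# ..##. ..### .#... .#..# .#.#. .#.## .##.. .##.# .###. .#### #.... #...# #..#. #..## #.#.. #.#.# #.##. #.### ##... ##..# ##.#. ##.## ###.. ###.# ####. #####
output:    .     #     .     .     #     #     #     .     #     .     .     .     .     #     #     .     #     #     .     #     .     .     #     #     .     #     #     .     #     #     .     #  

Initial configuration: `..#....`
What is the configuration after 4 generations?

#.###..
#.###.#
#.####.
#.#..#.

#.#..#.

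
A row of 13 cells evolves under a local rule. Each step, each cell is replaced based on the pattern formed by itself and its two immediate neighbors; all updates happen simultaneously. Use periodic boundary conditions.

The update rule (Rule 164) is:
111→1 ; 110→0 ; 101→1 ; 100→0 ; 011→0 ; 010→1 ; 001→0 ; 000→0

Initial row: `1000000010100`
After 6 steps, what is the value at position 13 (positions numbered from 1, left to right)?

1000000011100
1000000001000
1000000001000  (fixed point — unchanged through step 6)
position 13 holds 0

0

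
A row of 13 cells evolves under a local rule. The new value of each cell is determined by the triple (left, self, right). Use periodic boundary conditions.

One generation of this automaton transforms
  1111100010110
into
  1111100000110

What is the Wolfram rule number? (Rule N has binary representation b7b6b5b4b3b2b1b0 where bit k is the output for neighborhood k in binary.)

position 1: 111 → 1  (bit 7 = 1)
position 4: 110 → 1  (bit 6 = 1)
position 9: 101 → 0  (bit 5 = 0)
position 5: 100 → 0  (bit 4 = 0)
position 0: 011 → 1  (bit 3 = 1)
position 8: 010 → 0  (bit 2 = 0)
position 7: 001 → 0  (bit 1 = 0)
position 6: 000 → 0  (bit 0 = 0)
bits b7..b0 = 11001000 = 200

200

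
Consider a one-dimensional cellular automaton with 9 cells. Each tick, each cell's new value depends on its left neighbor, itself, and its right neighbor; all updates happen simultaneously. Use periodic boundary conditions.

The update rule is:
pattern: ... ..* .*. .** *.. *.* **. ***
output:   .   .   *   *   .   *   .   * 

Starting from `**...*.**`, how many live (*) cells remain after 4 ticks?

2

tick 1: *....****
tick 2: .....****
tick 3: .....***.
tick 4: .....**..
count of *: 2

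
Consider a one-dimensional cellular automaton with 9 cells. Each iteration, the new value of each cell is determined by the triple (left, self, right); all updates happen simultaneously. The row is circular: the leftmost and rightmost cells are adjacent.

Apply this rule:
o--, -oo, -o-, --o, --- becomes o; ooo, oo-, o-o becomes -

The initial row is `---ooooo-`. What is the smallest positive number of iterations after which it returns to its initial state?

oooo----o
----ooooo
ooooo----
o----oooo
-ooooo---
oo----ooo
--ooooo--
ooo----oo
---ooooo-

9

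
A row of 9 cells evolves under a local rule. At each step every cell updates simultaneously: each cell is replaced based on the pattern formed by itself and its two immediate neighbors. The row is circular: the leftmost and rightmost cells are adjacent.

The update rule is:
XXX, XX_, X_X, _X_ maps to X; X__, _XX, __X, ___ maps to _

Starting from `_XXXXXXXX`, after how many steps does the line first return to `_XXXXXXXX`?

X_XXXXXXX
XX_XXXXXX
XXX_XXXXX
XXXX_XXXX
XXXXX_XXX
XXXXXX_XX
XXXXXXX_X
XXXXXXXX_
_XXXXXXXX

9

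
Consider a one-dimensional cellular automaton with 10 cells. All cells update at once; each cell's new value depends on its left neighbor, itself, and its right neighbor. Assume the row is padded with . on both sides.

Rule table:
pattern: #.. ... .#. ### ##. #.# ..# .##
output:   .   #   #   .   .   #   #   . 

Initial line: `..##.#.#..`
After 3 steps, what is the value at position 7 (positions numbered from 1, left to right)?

#

##..####.#
...#....##
####.###..
position 7 holds #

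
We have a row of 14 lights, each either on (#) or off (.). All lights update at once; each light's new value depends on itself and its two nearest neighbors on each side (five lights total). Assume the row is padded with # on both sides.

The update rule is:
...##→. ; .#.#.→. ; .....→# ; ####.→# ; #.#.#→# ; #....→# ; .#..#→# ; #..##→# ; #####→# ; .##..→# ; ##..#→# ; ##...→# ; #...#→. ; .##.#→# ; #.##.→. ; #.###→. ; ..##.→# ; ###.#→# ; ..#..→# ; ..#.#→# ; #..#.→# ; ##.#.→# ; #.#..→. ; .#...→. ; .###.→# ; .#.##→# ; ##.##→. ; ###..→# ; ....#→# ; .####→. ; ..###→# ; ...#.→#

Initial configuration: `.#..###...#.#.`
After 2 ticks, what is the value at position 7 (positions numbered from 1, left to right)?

tick 1: #.######.##.##
tick 2: #...####..#...
position 7 holds #

#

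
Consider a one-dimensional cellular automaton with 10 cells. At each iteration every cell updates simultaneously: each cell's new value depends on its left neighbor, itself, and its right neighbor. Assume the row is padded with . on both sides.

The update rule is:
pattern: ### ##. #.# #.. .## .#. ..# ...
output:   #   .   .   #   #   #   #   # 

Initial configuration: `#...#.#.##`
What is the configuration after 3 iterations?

iteration 1: #####.#.#.
iteration 2: ####..#.##
iteration 3: ###.###.#.

###.###.#.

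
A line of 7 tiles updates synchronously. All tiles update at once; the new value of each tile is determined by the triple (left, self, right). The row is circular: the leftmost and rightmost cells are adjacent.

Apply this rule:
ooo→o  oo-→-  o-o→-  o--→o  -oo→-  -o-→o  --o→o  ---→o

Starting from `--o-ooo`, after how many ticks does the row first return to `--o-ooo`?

7

ooo--o-
-o-ooo-
oo--o-o
o-ooo--
o--o-oo
-ooo--o
--o-ooo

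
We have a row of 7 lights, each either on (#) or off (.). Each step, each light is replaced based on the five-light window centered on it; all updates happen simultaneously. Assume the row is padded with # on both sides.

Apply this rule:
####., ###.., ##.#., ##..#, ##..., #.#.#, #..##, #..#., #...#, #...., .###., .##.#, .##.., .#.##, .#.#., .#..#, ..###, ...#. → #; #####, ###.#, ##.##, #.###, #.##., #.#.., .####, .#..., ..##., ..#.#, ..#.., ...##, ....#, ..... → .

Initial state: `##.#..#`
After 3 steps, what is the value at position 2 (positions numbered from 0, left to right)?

#.#.###
.###...
..####.
position 2 holds #

#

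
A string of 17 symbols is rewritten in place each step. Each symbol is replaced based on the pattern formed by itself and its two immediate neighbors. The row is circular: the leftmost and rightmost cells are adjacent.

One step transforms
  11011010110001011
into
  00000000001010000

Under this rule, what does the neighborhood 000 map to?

At position 11 the neighborhood is 000; the next row has 0 there.

0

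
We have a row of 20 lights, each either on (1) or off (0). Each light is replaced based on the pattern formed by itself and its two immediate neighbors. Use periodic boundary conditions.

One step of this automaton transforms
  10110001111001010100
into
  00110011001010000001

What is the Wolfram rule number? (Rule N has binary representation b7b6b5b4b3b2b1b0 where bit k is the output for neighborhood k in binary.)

74

position 8: 111 → 0  (bit 7 = 0)
position 3: 110 → 1  (bit 6 = 1)
position 1: 101 → 0  (bit 5 = 0)
position 4: 100 → 0  (bit 4 = 0)
position 2: 011 → 1  (bit 3 = 1)
position 0: 010 → 0  (bit 2 = 0)
position 6: 001 → 1  (bit 1 = 1)
position 5: 000 → 0  (bit 0 = 0)
bits b7..b0 = 01001010 = 74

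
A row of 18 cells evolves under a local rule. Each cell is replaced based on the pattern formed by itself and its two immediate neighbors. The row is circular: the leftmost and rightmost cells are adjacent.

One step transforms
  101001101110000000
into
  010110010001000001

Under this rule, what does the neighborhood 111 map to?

0

At position 9 the neighborhood is 111; the next row has 0 there.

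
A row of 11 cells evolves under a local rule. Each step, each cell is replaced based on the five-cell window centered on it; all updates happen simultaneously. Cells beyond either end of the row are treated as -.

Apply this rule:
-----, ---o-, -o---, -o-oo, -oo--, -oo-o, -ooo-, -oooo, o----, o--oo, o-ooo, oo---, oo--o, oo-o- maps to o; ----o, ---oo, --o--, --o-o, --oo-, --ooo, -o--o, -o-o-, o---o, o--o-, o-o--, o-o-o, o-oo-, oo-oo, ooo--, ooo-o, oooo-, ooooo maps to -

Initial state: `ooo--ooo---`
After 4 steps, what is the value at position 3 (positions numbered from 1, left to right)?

o

-o-oo-o-ooo
o-o-oo-ooo-
---o-o-oo-o
o-o---o-oo-
position 3 holds o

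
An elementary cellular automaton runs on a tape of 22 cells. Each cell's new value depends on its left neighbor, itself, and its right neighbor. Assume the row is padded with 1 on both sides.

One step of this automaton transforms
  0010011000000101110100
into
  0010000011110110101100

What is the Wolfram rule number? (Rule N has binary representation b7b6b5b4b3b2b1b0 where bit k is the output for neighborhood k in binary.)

165

position 16: 111 → 1  (bit 7 = 1)
position 6: 110 → 0  (bit 6 = 0)
position 14: 101 → 1  (bit 5 = 1)
position 0: 100 → 0  (bit 4 = 0)
position 5: 011 → 0  (bit 3 = 0)
position 2: 010 → 1  (bit 2 = 1)
position 1: 001 → 0  (bit 1 = 0)
position 8: 000 → 1  (bit 0 = 1)
bits b7..b0 = 10100101 = 165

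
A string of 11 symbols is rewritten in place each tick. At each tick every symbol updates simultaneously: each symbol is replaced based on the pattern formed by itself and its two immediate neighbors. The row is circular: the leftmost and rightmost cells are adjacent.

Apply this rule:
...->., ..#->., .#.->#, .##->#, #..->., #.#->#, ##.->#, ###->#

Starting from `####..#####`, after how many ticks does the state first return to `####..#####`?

tick 1: ####..#####

1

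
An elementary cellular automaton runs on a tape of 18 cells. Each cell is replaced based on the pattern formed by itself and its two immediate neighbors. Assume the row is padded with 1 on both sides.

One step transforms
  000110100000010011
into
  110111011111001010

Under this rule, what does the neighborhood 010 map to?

0

At position 6 the neighborhood is 010; the next row has 0 there.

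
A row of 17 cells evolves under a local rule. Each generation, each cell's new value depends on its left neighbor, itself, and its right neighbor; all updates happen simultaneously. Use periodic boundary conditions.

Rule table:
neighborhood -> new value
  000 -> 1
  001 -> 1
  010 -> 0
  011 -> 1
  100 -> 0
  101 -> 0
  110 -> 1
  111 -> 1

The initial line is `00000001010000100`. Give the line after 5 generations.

11111110111111011

11111110000111001
11111110111111011
11111110111111011  (fixed point — unchanged through generation 5)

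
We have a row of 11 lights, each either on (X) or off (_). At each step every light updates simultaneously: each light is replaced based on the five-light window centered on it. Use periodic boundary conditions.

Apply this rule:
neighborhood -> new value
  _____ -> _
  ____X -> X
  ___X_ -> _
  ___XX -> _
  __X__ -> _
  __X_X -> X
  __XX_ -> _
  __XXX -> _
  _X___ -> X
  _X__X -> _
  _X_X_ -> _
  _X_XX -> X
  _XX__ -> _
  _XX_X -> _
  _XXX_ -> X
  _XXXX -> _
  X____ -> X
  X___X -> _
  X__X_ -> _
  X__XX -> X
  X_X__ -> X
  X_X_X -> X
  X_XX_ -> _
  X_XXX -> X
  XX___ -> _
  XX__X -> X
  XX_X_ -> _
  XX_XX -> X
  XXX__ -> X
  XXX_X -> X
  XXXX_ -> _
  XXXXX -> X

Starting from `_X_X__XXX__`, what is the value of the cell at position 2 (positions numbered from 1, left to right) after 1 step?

X

step 1: _X_X_X_XX__
position 2 holds X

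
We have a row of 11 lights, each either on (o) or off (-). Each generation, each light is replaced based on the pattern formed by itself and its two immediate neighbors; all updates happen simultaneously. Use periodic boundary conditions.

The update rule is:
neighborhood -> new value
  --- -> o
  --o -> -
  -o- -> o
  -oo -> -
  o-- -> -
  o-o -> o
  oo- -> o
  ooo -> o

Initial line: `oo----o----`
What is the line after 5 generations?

-o-oo-o-oo-
-oo-oooo-o-
--oo-ooooo-
o--oo-oooo-
o---oo-oooo

o---oo-oooo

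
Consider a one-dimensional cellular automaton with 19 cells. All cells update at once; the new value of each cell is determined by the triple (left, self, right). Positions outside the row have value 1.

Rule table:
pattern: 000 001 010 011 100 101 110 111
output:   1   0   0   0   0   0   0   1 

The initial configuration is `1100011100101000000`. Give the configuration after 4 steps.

step 1: 1001001000000011110
step 2: 0000000011111001100
step 3: 0111111001110000000
step 4: 0011110000100111110

0011110000100111110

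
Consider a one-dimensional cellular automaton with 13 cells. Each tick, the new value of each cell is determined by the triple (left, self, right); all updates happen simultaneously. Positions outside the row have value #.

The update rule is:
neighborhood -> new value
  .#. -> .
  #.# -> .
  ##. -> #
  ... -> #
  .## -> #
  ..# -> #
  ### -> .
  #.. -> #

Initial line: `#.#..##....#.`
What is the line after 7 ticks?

...########..

#..########..
####......###
...########..
####......###  (repeats tick 2; period 2)
tick 7: ...########..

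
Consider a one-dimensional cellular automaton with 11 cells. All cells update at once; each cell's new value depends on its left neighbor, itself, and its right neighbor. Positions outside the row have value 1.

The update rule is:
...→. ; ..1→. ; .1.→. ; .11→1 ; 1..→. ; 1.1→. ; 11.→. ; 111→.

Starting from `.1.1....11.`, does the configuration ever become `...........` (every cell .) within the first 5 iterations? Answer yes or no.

yes

........1..
...........
all cells are . at iteration 2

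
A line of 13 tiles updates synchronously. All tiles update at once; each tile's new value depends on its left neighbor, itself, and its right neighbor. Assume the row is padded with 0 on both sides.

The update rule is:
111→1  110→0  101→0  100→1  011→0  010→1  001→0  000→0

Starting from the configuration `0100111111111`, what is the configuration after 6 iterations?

0110011111110
0001001111101
0001100111001
0000010010101
0000011010101
0000000010101

0000000010101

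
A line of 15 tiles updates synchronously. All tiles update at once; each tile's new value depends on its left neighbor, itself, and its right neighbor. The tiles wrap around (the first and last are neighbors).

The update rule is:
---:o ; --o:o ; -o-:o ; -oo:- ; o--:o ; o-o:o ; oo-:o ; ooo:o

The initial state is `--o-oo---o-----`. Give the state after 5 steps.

oooo-oooooooooo
ooooo-ooooooooo
oooooo-oooooooo
ooooooo-ooooooo
oooooooo-oooooo

oooooooo-oooooo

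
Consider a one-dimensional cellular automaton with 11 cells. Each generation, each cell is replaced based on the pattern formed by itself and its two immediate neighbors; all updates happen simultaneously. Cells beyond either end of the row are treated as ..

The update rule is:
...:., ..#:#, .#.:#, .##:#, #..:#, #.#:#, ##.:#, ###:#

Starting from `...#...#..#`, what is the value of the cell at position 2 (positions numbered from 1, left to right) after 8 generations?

#

generation 1: ..###.#####
generation 2: .##########
generation 3: ###########
generation 4: ###########  (fixed point — unchanged through generation 8)
position 2 holds #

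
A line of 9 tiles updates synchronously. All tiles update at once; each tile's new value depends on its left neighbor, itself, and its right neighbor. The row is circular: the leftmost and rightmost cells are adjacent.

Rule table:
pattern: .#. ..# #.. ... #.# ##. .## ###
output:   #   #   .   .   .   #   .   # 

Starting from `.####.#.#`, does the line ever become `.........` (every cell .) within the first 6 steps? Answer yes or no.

no

..###.#.#
.#.##.#.#
.#..#.#.#
.#.##.#.#  (repeats step 2; period 2)
step 6: .#.##.#.#
step 6 is .#.##.#.#, still not uniform .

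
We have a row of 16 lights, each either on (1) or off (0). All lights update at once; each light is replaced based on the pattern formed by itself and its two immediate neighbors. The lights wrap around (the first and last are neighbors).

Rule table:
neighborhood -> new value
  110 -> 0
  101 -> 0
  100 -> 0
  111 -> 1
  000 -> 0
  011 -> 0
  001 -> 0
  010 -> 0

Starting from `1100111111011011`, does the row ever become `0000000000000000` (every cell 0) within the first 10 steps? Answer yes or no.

1000011110000001
0000001100000000
0000000000000000
all cells are 0 at step 3

yes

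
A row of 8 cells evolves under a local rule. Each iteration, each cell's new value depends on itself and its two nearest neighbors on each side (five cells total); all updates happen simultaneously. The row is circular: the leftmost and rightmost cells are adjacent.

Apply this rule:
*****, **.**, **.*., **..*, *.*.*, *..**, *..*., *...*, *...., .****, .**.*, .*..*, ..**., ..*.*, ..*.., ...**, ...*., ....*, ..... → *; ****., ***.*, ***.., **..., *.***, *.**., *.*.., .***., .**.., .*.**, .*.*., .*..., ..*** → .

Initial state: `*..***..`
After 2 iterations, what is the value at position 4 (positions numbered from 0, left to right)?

***...**
*...**.*
position 4 holds *

*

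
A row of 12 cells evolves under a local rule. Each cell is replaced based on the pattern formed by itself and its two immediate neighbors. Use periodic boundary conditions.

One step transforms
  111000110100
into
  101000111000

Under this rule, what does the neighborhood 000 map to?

0

At position 4 the neighborhood is 000; the next row has 0 there.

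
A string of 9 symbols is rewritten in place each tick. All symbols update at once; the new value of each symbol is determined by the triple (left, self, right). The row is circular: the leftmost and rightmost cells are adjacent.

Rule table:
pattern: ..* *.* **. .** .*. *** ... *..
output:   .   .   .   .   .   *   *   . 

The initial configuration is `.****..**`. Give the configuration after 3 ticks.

..**..***

tick 1: ..**.....
tick 2: *....****
tick 3: ..**..***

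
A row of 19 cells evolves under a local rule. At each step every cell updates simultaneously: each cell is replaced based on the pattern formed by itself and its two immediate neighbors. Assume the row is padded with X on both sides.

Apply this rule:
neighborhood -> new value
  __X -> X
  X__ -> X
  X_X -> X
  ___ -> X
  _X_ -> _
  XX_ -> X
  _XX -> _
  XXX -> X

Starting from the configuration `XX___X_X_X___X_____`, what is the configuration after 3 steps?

XXXXX_X_X_XXX_XXXXX
XXXXXX_X_X_XXX_XXXX
XXXXXXX_X_X_XXX_XXX

XXXXXXX_X_X_XXX_XXX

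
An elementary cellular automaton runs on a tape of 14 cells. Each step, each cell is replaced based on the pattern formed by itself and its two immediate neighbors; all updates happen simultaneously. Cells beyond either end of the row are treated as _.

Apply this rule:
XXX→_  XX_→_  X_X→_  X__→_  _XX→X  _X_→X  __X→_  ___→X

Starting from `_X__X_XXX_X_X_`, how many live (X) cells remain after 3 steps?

step 1: _X__X_X___X_X_
step 2: _X__X_X_X_X_X_
step 3: _X__X_X_X_X_X_
count of X: 6

6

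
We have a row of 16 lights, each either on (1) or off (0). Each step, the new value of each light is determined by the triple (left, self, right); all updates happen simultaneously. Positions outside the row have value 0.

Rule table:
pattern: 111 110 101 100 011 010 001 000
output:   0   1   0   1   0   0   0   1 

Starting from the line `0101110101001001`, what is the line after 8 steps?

step 1: 0000010000100100
step 2: 1111001110010011
step 3: 0001100011001001
step 4: 1100111001100100
step 5: 0110001100110011
step 6: 0011100110011001
step 7: 1000110011001100
step 8: 0110011001100111

0110011001100111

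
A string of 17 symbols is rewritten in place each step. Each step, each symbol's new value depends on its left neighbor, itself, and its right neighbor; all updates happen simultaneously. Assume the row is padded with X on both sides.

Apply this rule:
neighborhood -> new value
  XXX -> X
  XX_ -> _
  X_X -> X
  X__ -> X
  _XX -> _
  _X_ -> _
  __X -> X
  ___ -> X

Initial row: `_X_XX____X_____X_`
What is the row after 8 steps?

_X_XX_XX_X_X_X_X_

X_X__XXXX_XXXXX_X
_X_XX_XX_X_XXX_X_
X_X__X__X_X_X_X_X
_X_XX_XX_X_X_X_X_
X_X__X__X_X_X_X_X  (repeats step 3; period 2)
step 8: _X_XX_XX_X_X_X_X_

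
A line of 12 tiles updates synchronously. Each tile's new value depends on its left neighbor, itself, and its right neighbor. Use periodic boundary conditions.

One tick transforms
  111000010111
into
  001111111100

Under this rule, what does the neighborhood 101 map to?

1

At position 8 the neighborhood is 101; the next row has 1 there.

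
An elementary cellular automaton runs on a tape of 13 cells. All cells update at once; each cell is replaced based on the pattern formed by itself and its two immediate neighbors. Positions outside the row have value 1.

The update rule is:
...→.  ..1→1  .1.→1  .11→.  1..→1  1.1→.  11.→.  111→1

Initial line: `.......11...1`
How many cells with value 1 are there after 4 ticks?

5

tick 1: 1.....1..1.1.
tick 2: .1...11111.1.
tick 3: .11.1.111..1.
tick 4: ....1..1.111.
count of 1: 5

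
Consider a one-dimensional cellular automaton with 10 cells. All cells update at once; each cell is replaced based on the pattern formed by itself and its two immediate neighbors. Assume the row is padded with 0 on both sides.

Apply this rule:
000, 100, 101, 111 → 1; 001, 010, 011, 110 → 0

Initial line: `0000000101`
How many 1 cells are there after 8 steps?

4

1111110010
0111101001
0011010100
1000101011
0110010100
0001001011
1100100100
0010010011
count of 1: 4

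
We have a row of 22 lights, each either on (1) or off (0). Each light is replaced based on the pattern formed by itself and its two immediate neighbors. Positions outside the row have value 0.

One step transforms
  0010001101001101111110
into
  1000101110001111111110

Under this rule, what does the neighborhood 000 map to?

At position 0 the neighborhood is 000; the next row has 1 there.

1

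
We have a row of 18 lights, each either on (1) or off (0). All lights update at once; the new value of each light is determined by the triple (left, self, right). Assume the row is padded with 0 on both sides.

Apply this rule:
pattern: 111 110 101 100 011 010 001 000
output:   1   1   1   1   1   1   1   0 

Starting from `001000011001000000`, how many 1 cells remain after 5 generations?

17

011100111111100000
111111111111110000
111111111111111000
111111111111111100
111111111111111110
count of 1: 17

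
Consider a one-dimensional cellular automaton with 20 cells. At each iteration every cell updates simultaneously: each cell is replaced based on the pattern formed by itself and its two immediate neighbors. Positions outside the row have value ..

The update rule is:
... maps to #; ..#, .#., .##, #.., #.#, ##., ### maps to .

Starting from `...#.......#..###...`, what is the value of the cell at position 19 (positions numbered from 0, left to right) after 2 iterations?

##...#####........##
...#.......######...
position 19 holds .

.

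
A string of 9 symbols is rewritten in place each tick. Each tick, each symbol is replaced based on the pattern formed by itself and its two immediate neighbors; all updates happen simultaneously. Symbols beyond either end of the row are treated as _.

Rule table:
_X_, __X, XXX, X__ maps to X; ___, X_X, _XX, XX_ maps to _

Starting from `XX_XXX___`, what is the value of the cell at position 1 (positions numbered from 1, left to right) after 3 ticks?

_

____X_X__
___XX_XX_
__X_____X
position 1 holds _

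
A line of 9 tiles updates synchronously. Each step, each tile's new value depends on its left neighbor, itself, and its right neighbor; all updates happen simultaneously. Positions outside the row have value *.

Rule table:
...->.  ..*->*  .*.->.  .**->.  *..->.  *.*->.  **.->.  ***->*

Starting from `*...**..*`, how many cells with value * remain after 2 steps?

2

...*...*.
..*...*..
count of *: 2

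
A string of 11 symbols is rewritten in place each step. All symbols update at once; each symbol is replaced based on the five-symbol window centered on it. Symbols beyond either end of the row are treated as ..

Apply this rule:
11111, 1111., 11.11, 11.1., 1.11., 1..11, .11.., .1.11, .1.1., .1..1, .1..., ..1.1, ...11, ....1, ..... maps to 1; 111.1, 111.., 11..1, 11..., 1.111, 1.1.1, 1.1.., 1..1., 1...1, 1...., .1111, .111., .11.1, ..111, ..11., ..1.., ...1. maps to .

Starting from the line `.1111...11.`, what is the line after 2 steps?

.1..1..11.1

1..1...1.1.
.1..1..11.1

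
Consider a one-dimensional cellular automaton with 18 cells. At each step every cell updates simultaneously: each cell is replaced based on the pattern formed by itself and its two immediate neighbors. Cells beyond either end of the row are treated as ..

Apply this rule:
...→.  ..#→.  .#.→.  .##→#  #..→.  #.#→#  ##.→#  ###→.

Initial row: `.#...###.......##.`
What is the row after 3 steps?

step 1: .....#.#.......##.
step 2: ......#........##.
step 3: ...............##.

...............##.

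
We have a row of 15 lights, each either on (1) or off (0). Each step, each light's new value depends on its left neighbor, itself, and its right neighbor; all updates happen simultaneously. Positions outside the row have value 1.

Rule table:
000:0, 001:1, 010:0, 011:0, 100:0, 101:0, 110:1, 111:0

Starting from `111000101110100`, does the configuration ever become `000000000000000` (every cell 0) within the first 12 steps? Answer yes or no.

001001000010001
010010000100010
000100001000100
001000010001001
010000100010010
000001000100100
000010001001001
000100010010010
001000100100100
010001001001001
000010010010010
000100100100100
step 12 is 000100100100100, still not uniform 0

no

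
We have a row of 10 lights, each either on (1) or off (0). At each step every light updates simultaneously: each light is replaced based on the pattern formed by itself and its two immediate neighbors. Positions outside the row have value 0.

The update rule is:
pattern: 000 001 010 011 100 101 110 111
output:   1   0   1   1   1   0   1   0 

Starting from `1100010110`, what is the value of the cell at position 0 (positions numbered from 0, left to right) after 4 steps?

1111010111
1001010101
1101010101
1101010101
position 0 holds 1

1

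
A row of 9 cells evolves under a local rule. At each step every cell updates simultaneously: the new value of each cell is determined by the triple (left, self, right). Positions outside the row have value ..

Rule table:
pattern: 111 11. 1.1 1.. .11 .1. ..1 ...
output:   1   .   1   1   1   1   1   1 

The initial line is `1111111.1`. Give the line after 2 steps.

11111.11.

111111.11
11111.11.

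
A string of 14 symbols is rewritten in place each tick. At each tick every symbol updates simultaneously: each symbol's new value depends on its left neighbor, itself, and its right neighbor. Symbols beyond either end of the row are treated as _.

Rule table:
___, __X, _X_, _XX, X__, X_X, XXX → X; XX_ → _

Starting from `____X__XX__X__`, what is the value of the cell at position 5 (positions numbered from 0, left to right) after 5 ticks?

X

XXXXXXXX_XXXXX
XXXXXXX_XXXXX_
XXXXXX_XXXXX_X
XXXXX_XXXXX_XX
XXXX_XXXXX_XX_
position 5 holds X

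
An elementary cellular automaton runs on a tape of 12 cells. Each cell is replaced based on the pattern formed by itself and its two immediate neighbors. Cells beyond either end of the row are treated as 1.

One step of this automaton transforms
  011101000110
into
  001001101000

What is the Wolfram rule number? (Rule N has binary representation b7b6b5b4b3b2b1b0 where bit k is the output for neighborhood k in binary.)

150

position 2: 111 → 1  (bit 7 = 1)
position 3: 110 → 0  (bit 6 = 0)
position 0: 101 → 0  (bit 5 = 0)
position 6: 100 → 1  (bit 4 = 1)
position 1: 011 → 0  (bit 3 = 0)
position 5: 010 → 1  (bit 2 = 1)
position 8: 001 → 1  (bit 1 = 1)
position 7: 000 → 0  (bit 0 = 0)
bits b7..b0 = 10010110 = 150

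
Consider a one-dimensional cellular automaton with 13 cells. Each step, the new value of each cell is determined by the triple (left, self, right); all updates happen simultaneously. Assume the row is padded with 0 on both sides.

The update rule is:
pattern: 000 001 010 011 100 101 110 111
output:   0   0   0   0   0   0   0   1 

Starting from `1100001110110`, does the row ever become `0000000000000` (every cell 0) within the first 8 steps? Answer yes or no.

yes

0000000100000
0000000000000
all cells are 0 at step 2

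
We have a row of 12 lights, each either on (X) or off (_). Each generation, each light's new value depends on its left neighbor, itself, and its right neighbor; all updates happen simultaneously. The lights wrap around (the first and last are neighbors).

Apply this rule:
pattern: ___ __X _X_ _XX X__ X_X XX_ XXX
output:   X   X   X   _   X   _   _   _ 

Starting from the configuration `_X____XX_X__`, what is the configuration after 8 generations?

XXXXXX___XXX
______XXX___
XXXXXX___XXX  (repeats generation 1; period 2)
generation 8: ______XXX___

______XXX___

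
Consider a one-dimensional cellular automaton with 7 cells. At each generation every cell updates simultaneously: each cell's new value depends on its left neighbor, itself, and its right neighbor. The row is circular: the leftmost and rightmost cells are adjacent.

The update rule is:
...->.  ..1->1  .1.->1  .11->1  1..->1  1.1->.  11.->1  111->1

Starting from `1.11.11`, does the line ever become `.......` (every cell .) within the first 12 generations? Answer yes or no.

1.11.11  (fixed point — unchanged through generation 12)
generation 12 is 1.11.11, still not uniform .

no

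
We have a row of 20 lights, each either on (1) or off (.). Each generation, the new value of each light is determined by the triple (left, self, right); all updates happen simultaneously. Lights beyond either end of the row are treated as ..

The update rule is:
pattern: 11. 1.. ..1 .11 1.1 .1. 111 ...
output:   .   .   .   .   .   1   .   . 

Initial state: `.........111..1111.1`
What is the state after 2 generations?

...................1
...................1

...................1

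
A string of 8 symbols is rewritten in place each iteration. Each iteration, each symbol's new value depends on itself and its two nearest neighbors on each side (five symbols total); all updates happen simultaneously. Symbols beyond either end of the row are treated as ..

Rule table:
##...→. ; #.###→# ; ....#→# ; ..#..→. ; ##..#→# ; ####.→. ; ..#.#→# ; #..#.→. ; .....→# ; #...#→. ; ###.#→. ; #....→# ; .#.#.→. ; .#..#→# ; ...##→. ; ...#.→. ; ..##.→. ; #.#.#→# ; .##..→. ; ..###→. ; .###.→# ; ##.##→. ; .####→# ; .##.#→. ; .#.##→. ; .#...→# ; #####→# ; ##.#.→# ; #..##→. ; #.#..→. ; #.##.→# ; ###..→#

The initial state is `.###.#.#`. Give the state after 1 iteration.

..#.##..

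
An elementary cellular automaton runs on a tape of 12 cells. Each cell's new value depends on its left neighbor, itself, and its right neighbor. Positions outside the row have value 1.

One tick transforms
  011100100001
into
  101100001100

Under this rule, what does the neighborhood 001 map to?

At position 5 the neighborhood is 001; the next row has 0 there.

0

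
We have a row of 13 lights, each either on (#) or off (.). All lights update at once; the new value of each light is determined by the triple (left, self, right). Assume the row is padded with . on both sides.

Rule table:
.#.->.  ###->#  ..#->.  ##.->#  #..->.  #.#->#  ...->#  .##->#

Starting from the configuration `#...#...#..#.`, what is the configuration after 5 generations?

..#....######

..#...#......
#...#...#####
..#...#.#####
#...#..######
..#....######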